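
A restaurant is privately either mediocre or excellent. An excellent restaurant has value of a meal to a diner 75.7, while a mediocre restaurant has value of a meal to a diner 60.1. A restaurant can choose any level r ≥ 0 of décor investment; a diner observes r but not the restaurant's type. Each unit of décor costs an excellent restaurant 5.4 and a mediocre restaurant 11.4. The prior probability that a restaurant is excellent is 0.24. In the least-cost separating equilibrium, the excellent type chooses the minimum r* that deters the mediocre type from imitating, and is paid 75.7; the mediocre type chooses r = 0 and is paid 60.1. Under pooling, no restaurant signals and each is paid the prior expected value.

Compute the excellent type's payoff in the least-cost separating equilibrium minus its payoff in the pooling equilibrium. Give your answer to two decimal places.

Least-cost separating signal: r* solves 60.1 = 75.7 − 11.4·r*, so r* = (75.7 − 60.1)/11.4 ≈ 1.3684.
Excellent type's separating payoff: 75.7 − 5.4 × r* = 75.7 − 5.4 × (75.7 − 60.1)/11.4 = 75.7 − 84.24/11.4 ≈ 68.3105.
Pooling payoff: 0.24 × 75.7 + 0.76 × 60.1 = 63.844.
Difference: 68.3105 − 63.844 = 4.4665, i.e. 4.47 to two decimal places.
The excellent type prefers to separate.

4.47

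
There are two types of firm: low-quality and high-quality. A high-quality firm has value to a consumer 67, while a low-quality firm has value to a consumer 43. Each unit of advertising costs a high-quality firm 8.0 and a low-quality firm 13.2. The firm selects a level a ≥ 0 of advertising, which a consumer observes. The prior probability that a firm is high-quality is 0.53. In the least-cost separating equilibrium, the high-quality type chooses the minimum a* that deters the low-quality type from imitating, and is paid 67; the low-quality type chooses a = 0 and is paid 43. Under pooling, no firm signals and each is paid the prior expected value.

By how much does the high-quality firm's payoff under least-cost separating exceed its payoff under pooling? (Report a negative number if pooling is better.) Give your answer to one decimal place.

Least-cost separating signal: a* solves 43 = 67 − 13.2·a*, so a* = (67 − 43)/13.2 ≈ 1.8182.
High-quality type's separating payoff: 67 − 8.0 × a* = 67 − 8.0 × (67 − 43)/13.2 = 67 − 192/13.2 ≈ 52.455.
Pooling payoff: 0.53 × 67 + 0.47 × 43 = 55.72.
Difference: 52.455 − 55.72 = -3.265, i.e. -3.3 to one decimal place.
The high-quality type would prefer the pooling outcome.

-3.3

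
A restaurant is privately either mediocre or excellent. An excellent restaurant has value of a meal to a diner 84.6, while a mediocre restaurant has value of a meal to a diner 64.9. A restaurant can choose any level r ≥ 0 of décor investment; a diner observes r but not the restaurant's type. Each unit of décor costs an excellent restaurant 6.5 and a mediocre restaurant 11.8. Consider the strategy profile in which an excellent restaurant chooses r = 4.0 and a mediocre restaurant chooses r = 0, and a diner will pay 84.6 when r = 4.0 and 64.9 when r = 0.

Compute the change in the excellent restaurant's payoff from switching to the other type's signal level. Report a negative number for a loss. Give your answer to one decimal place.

6.3

Playing r = 4.0 the excellent restaurant receives 84.6 − 6.5 × 4.0 = 58.6.
Deviating to r = 0 yields 64.9 instead.
Gain from deviating: 64.9 − 58.6 = 6.3.
The gain is positive, so the excellent type's incentive-compatibility constraint is violated — this profile is not a separating equilibrium.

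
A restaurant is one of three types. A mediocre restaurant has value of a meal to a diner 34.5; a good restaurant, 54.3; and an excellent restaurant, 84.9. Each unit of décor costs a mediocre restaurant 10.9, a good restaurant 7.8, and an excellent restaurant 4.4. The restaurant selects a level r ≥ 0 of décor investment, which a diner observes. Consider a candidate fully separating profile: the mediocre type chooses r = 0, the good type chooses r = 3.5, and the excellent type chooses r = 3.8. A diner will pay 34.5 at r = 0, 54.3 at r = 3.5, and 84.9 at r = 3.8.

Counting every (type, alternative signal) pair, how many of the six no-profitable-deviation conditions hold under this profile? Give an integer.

3

Mediocre (own payoff 34.5): to r=3.5 gives 54.3 − 10.9×3.5 = 16.15 → no gain ✓; to r=3.8 gives 84.9 − 10.9×3.8 = 43.48 → profitable ✗.
Good (own payoff 54.3 − 7.8×3.5 = 27): to r=0 gives 34.5 → profitable ✗; to r=3.8 gives 84.9 − 7.8×3.8 = 55.26 → profitable ✗.
Excellent (own payoff 84.9 − 4.4×3.8 = 68.18): to r=0 gives 34.5 → no gain ✓; to r=3.5 gives 54.3 − 4.4×3.5 = 38.9 → no gain ✓.
3 of the 6 constraints hold; not an equilibrium.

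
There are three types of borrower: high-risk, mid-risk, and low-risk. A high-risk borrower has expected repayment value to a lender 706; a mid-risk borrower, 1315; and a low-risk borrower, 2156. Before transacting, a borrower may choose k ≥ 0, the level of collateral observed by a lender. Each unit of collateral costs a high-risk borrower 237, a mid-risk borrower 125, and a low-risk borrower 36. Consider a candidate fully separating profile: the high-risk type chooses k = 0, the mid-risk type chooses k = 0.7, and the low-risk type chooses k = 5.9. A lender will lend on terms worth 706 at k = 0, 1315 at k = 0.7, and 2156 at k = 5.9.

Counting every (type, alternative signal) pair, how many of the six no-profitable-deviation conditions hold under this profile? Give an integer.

Low-risk (own payoff 2156 − 36×5.9 = 1943.6): to k=0 gives 706 → no gain ✓; to k=0.7 gives 1315 − 36×0.7 = 1289.8 → no gain ✓.
Mid-risk (own payoff 1315 − 125×0.7 = 1227.5): to k=0 gives 706 → no gain ✓; to k=5.9 gives 2156 − 125×5.9 = 1418.5 → profitable ✗.
High-risk (own payoff 706): to k=0.7 gives 1315 − 237×0.7 = 1149.1 → profitable ✗; to k=5.9 gives 2156 − 237×5.9 = 757.7 → profitable ✗.
3 of the 6 constraints hold; not an equilibrium.

3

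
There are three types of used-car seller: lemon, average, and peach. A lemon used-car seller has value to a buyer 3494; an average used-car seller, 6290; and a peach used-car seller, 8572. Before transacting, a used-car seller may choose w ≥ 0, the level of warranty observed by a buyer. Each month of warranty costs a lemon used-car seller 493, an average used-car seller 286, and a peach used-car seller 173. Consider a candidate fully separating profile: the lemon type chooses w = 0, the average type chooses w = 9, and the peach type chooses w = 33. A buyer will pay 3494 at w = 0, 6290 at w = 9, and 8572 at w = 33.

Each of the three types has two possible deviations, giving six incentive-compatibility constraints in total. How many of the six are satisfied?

4

Average (own payoff 6290 − 286×9 = 3716): to w=0 gives 3494 → no gain ✓; to w=33 gives 8572 − 286×33 = -866 → no gain ✓.
Peach (own payoff 8572 − 173×33 = 2863): to w=0 gives 3494 → profitable ✗; to w=9 gives 6290 − 173×9 = 4733 → profitable ✗.
Lemon (own payoff 3494): to w=9 gives 6290 − 493×9 = 1853 → no gain ✓; to w=33 gives 8572 − 493×33 = -7697 → no gain ✓.
4 of the 6 constraints hold; not an equilibrium.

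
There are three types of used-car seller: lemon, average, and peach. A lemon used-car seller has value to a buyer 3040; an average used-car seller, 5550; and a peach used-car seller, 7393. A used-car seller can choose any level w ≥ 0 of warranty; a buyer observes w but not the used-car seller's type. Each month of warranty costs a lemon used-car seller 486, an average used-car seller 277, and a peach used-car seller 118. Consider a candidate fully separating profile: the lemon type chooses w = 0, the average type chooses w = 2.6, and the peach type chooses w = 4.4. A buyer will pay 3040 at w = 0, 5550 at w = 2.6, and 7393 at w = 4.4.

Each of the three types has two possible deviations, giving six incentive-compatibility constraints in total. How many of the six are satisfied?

Peach (own payoff 7393 − 118×4.4 = 6873.8): to w=0 gives 3040 → no gain ✓; to w=2.6 gives 5550 − 118×2.6 = 5243.2 → no gain ✓.
Lemon (own payoff 3040): to w=2.6 gives 5550 − 486×2.6 = 4286.4 → profitable ✗; to w=4.4 gives 7393 − 486×4.4 = 5254.6 → profitable ✗.
Average (own payoff 5550 − 277×2.6 = 4829.8): to w=0 gives 3040 → no gain ✓; to w=4.4 gives 7393 − 277×4.4 = 6174.2 → profitable ✗.
3 of the 6 constraints hold; not an equilibrium.

3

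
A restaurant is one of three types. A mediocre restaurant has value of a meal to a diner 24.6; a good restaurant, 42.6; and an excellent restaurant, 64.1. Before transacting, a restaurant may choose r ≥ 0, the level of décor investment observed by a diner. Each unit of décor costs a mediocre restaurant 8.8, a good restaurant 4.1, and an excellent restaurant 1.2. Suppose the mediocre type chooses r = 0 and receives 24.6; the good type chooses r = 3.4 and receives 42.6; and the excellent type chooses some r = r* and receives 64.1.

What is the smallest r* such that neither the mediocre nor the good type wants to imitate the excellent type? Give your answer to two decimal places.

Mediocre type (on-path payoff 24.6) won't mimic when 24.6 ≥ 64.1 − 8.8·r*, i.e. r* ≥ 4.49.
Good type (on-path payoff 42.6 − 4.1×3.4 = 28.66) won't mimic when 28.66 ≥ 64.1 − 4.1·r*, i.e. r* ≥ 8.64.
Both must hold, so r* = max(4.49, 8.64) = 8.64. The good type's constraint binds.

8.64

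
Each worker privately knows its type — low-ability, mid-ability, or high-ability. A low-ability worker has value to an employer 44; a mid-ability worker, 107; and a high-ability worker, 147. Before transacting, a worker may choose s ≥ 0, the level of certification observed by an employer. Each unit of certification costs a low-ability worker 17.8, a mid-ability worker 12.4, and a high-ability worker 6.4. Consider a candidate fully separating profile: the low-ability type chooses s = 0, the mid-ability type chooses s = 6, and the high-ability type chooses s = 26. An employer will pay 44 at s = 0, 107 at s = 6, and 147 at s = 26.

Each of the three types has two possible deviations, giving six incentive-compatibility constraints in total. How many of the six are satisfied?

Low-ability (own payoff 44): to s=6 gives 107 − 17.8×6 = 0.2 → no gain ✓; to s=26 gives 147 − 17.8×26 = -315.8 → no gain ✓.
Mid-ability (own payoff 107 − 12.4×6 = 32.6): to s=0 gives 44 → profitable ✗; to s=26 gives 147 − 12.4×26 = -175.4 → no gain ✓.
High-ability (own payoff 147 − 6.4×26 = -19.4): to s=0 gives 44 → profitable ✗; to s=6 gives 107 − 6.4×6 = 68.6 → profitable ✗.
3 of the 6 constraints hold; not an equilibrium.

3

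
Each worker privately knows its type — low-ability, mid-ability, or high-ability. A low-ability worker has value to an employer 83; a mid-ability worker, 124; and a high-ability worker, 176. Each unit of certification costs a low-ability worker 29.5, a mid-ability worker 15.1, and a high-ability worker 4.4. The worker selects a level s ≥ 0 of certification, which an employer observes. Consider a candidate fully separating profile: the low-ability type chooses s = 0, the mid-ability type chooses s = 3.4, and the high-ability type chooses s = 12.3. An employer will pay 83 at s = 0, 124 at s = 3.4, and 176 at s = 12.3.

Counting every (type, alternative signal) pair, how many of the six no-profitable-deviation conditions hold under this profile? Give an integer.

5

Low-ability (own payoff 83): to s=3.4 gives 124 − 29.5×3.4 = 23.7 → no gain ✓; to s=12.3 gives 176 − 29.5×12.3 = -186.85 → no gain ✓.
Mid-ability (own payoff 124 − 15.1×3.4 = 72.66): to s=0 gives 83 → profitable ✗; to s=12.3 gives 176 − 15.1×12.3 = -9.73 → no gain ✓.
High-ability (own payoff 176 − 4.4×12.3 = 121.88): to s=0 gives 83 → no gain ✓; to s=3.4 gives 124 − 4.4×3.4 = 109.04 → no gain ✓.
5 of the 6 constraints hold; not an equilibrium.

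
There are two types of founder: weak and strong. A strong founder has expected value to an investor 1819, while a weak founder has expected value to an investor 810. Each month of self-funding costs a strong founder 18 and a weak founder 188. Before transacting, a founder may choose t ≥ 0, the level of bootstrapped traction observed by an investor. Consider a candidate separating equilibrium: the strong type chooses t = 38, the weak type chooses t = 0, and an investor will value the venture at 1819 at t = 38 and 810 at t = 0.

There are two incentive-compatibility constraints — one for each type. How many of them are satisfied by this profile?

Weak type: stay at 0 → 810; mimic → 1819 − 188 × 38 = -5325. IC holds (810 ≥ -5325).
Strong type: signal → 1819 − 18 × 38 = 1135; deviate to 0 → 810. IC holds (1135 ≥ 810).
2 of 2 constraints hold, so this is a separating equilibrium.

2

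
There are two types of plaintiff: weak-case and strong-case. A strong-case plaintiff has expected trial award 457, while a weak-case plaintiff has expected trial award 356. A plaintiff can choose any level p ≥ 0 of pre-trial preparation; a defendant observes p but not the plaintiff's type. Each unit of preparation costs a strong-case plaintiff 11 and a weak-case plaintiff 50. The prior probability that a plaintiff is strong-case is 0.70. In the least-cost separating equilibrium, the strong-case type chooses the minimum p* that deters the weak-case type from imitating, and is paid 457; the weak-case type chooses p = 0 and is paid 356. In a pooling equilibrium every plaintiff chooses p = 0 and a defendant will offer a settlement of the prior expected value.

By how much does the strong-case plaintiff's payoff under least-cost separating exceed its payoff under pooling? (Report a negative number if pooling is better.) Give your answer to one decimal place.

8.1

Least-cost separating signal: p* solves 356 = 457 − 50·p*, so p* = (457 − 356)/50 = 2.02.
Strong-case type's separating payoff: 457 − 11 × p* = 457 − 11 × (457 − 356)/50 = 457 − 1111/50 = 434.78.
Pooling payoff: 0.70 × 457 + 0.30 × 356 = 426.7.
Difference: 434.78 − 426.7 = 8.08, i.e. 8.1 to one decimal place.
The strong-case type prefers to separate.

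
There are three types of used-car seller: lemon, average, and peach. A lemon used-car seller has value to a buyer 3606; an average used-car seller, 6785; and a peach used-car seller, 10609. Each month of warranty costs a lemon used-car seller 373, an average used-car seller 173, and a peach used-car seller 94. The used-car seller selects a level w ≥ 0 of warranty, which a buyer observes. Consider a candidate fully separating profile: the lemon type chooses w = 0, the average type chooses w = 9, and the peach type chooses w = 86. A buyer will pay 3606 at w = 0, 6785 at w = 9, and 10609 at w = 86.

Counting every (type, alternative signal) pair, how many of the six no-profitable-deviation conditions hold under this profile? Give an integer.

Lemon (own payoff 3606): to w=9 gives 6785 − 373×9 = 3428 → no gain ✓; to w=86 gives 10609 − 373×86 = -21469 → no gain ✓.
Average (own payoff 6785 − 173×9 = 5228): to w=0 gives 3606 → no gain ✓; to w=86 gives 10609 − 173×86 = -4269 → no gain ✓.
Peach (own payoff 10609 − 94×86 = 2525): to w=0 gives 3606 → profitable ✗; to w=9 gives 6785 − 94×9 = 5939 → profitable ✗.
4 of the 6 constraints hold; not an equilibrium.

4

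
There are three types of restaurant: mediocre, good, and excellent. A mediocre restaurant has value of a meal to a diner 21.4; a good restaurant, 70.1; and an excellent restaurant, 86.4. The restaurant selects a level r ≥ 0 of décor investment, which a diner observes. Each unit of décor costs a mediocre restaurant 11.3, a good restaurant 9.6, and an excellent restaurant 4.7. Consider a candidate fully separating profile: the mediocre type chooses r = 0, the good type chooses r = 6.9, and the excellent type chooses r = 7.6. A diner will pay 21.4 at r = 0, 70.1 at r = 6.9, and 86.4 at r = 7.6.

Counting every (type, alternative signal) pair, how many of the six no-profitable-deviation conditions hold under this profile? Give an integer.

Mediocre (own payoff 21.4): to r=6.9 gives 70.1 − 11.3×6.9 = -7.87 → no gain ✓; to r=7.6 gives 86.4 − 11.3×7.6 = 0.52 → no gain ✓.
Excellent (own payoff 86.4 − 4.7×7.6 = 50.68): to r=0 gives 21.4 → no gain ✓; to r=6.9 gives 70.1 − 4.7×6.9 = 37.67 → no gain ✓.
Good (own payoff 70.1 − 9.6×6.9 = 3.86): to r=0 gives 21.4 → profitable ✗; to r=7.6 gives 86.4 − 9.6×7.6 = 13.44 → profitable ✗.
4 of the 6 constraints hold; not an equilibrium.

4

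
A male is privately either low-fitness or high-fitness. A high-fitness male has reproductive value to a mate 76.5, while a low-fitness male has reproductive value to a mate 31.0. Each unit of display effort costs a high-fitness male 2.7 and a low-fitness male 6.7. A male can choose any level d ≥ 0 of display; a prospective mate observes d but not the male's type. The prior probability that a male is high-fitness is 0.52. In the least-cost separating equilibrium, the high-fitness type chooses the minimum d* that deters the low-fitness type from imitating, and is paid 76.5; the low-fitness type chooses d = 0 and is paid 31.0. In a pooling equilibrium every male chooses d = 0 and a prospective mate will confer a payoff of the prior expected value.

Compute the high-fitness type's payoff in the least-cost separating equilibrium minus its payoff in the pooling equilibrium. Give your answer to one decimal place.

Least-cost separating signal: d* solves 31.0 = 76.5 − 6.7·d*, so d* = (76.5 − 31.0)/6.7 ≈ 6.7910.
High-fitness type's separating payoff: 76.5 − 2.7 × d* = 76.5 − 2.7 × (76.5 − 31.0)/6.7 = 76.5 − 122.85/6.7 ≈ 58.164.
Pooling payoff: 0.52 × 76.5 + 0.48 × 31.0 = 54.66.
Difference: 58.164 − 54.66 = 3.504, i.e. 3.5 to one decimal place.
The high-fitness type prefers to separate.

3.5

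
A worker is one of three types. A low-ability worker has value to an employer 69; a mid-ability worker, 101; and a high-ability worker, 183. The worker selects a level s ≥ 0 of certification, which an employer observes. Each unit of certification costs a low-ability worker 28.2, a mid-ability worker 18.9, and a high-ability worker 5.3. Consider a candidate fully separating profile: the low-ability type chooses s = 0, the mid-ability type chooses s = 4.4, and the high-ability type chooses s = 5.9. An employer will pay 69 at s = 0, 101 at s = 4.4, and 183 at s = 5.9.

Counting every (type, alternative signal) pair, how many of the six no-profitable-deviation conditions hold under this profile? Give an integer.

High-ability (own payoff 183 − 5.3×5.9 = 151.73): to s=0 gives 69 → no gain ✓; to s=4.4 gives 101 − 5.3×4.4 = 77.68 → no gain ✓.
Low-ability (own payoff 69): to s=4.4 gives 101 − 28.2×4.4 = -23.08 → no gain ✓; to s=5.9 gives 183 − 28.2×5.9 = 16.62 → no gain ✓.
Mid-ability (own payoff 101 − 18.9×4.4 = 17.84): to s=0 gives 69 → profitable ✗; to s=5.9 gives 183 − 18.9×5.9 = 71.49 → profitable ✗.
4 of the 6 constraints hold; not an equilibrium.

4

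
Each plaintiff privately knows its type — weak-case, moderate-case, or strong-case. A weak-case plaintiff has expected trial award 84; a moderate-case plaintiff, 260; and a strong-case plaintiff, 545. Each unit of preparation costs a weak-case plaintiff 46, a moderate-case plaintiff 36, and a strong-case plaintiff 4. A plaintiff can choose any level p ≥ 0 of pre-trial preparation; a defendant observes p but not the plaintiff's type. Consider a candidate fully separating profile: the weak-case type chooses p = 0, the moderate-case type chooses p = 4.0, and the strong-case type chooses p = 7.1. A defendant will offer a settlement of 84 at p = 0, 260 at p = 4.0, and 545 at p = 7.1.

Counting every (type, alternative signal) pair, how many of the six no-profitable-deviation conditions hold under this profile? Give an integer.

Moderate-case (own payoff 260 − 36×4.0 = 116): to p=0 gives 84 → no gain ✓; to p=7.1 gives 545 − 36×7.1 = 289.4 → profitable ✗.
Strong-case (own payoff 545 − 4×7.1 = 516.6): to p=0 gives 84 → no gain ✓; to p=4.0 gives 260 − 4×4.0 = 244 → no gain ✓.
Weak-case (own payoff 84): to p=4.0 gives 260 − 46×4.0 = 76 → no gain ✓; to p=7.1 gives 545 − 46×7.1 = 218.4 → profitable ✗.
4 of the 6 constraints hold; not an equilibrium.

4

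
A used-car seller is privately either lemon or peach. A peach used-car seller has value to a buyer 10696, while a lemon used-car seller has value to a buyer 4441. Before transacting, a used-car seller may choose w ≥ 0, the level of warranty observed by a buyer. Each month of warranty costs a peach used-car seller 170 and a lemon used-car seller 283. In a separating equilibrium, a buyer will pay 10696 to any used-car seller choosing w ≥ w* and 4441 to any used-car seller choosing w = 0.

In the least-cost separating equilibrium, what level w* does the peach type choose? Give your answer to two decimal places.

22.10

A lemon used-car seller choosing w = 0 receives 4441.
Imitating at w* instead would pay 10696 at cost 283·w*, netting 10696 − 283·w*.
Indifference: 4441 = 10696 − 283·w*, so w* = (10696 − 4441) / 283 ≈ 22.10.
At w* the lemon type's incentive constraint just binds; the peach type strictly prefers w* since its per-unit cost is lower.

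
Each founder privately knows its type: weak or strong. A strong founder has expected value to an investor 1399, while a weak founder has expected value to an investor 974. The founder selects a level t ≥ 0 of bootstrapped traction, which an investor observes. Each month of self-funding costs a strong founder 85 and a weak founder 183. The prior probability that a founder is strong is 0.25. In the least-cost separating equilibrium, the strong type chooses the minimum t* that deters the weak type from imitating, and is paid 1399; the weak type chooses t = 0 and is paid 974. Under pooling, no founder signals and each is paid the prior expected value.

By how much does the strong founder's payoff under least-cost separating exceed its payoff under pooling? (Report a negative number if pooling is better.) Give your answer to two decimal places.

Least-cost separating signal: t* solves 974 = 1399 − 183·t*, so t* = (1399 − 974)/183 ≈ 2.3224.
Strong type's separating payoff: 1399 − 85 × t* = 1399 − 85 × (1399 − 974)/183 = 1399 − 36125/183 ≈ 1201.5956.
Pooling payoff: 0.25 × 1399 + 0.75 × 974 = 1080.25.
Difference: 1201.5956 − 1080.25 = 121.3456, i.e. 121.35 to two decimal places.
The strong type prefers to separate.

121.35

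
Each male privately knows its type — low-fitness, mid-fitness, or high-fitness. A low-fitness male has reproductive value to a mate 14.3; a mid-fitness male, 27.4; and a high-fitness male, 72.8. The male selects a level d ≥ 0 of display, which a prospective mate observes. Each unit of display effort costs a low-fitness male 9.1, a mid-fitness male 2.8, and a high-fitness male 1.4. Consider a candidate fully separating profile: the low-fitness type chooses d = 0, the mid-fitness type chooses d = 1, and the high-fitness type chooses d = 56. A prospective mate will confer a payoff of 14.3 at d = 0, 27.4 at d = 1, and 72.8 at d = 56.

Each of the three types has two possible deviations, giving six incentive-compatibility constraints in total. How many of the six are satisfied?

High-fitness (own payoff 72.8 − 1.4×56 = -5.6): to d=0 gives 14.3 → profitable ✗; to d=1 gives 27.4 − 1.4×1 = 26 → profitable ✗.
Mid-fitness (own payoff 27.4 − 2.8×1 = 24.6): to d=0 gives 14.3 → no gain ✓; to d=56 gives 72.8 − 2.8×56 = -84 → no gain ✓.
Low-fitness (own payoff 14.3): to d=1 gives 27.4 − 9.1×1 = 18.3 → profitable ✗; to d=56 gives 72.8 − 9.1×56 = -436.8 → no gain ✓.
3 of the 6 constraints hold; not an equilibrium.

3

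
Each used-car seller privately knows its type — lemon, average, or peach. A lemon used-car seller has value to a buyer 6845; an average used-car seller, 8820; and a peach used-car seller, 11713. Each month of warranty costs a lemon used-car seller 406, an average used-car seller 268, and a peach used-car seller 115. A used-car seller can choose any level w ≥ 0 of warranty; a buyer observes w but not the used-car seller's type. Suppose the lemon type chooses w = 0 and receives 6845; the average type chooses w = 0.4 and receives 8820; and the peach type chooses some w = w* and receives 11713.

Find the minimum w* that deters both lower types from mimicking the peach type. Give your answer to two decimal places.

Lemon type (on-path payoff 6845) won't mimic when 6845 ≥ 11713 − 406·w*, i.e. w* ≥ 11.99.
Average type (on-path payoff 8820 − 268×0.4 = 8712.8) won't mimic when 8712.8 ≥ 11713 − 268·w*, i.e. w* ≥ 11.19.
Both must hold, so w* = max(11.99, 11.19) = 11.99. The lemon type's constraint binds.

11.99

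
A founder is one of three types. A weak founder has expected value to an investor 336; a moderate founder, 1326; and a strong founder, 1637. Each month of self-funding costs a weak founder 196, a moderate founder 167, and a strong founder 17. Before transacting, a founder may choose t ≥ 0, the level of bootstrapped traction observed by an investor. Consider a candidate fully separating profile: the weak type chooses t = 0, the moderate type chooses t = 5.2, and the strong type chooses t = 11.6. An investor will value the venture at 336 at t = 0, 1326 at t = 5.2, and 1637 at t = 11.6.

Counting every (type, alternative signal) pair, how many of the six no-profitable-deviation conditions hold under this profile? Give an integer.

Moderate (own payoff 1326 − 167×5.2 = 457.6): to t=0 gives 336 → no gain ✓; to t=11.6 gives 1637 − 167×11.6 = -300.2 → no gain ✓.
Weak (own payoff 336): to t=5.2 gives 1326 − 196×5.2 = 306.8 → no gain ✓; to t=11.6 gives 1637 − 196×11.6 = -636.6 → no gain ✓.
Strong (own payoff 1637 − 17×11.6 = 1439.8): to t=0 gives 336 → no gain ✓; to t=5.2 gives 1326 − 17×5.2 = 1237.6 → no gain ✓.
6 of the 6 constraints hold; this profile is a separating equilibrium.

6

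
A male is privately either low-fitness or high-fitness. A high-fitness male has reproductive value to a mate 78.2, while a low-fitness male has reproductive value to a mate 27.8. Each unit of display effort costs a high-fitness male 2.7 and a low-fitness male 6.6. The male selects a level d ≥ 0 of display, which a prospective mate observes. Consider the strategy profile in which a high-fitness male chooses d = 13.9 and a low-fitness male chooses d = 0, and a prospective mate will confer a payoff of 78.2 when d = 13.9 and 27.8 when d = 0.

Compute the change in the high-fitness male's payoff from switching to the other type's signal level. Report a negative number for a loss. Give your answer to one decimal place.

-12.9

Playing d = 13.9 the high-fitness male receives 78.2 − 2.7 × 13.9 = 40.67.
Deviating to d = 0 yields 27.8 instead.
Gain from deviating: 27.8 − 40.67 = -12.87, i.e. -12.9 to one decimal place.
The gain is negative, so the high-fitness type's incentive-compatibility constraint is satisfied.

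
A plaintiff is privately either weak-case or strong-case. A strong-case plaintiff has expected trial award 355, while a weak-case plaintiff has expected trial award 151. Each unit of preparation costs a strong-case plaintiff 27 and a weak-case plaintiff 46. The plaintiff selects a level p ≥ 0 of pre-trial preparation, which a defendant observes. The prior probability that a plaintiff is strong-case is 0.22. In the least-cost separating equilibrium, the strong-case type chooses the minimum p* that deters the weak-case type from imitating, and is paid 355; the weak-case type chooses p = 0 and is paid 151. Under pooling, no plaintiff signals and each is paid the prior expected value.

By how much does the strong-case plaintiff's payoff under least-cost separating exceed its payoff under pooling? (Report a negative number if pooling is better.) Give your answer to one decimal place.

39.4

Least-cost separating signal: p* solves 151 = 355 − 46·p*, so p* = (355 − 151)/46 ≈ 4.4348.
Strong-case type's separating payoff: 355 − 27 × p* = 355 − 27 × (355 − 151)/46 = 355 − 5508/46 ≈ 235.261.
Pooling payoff: 0.22 × 355 + 0.78 × 151 = 195.88.
Difference: 235.261 − 195.88 = 39.381, i.e. 39.4 to one decimal place.
The strong-case type prefers to separate.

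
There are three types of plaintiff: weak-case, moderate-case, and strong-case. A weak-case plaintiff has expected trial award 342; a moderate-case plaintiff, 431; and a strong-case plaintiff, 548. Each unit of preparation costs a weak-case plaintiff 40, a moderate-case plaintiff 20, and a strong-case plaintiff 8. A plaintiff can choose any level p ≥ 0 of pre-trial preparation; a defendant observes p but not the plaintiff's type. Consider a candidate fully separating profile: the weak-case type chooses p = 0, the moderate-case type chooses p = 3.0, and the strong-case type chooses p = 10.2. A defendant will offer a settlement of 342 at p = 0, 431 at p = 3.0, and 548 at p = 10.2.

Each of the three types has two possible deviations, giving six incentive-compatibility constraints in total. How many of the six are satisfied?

6

Strong-case (own payoff 548 − 8×10.2 = 466.4): to p=0 gives 342 → no gain ✓; to p=3.0 gives 431 − 8×3.0 = 407 → no gain ✓.
Weak-case (own payoff 342): to p=3.0 gives 431 − 40×3.0 = 311 → no gain ✓; to p=10.2 gives 548 − 40×10.2 = 140 → no gain ✓.
Moderate-case (own payoff 431 − 20×3.0 = 371): to p=0 gives 342 → no gain ✓; to p=10.2 gives 548 − 20×10.2 = 344 → no gain ✓.
6 of the 6 constraints hold; this profile is a separating equilibrium.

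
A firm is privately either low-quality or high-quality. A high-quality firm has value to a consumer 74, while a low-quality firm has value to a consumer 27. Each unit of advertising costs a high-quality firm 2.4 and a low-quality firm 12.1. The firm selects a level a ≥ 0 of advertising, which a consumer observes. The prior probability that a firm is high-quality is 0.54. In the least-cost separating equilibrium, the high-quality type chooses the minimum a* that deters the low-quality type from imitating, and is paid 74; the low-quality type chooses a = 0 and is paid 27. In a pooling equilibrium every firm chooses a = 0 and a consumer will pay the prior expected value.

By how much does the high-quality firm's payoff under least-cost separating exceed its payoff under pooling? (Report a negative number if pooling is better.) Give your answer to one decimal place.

Least-cost separating signal: a* solves 27 = 74 − 12.1·a*, so a* = (74 − 27)/12.1 ≈ 3.8843.
High-quality type's separating payoff: 74 − 2.4 × a* = 74 − 2.4 × (74 − 27)/12.1 = 74 − 112.8/12.1 ≈ 64.678.
Pooling payoff: 0.54 × 74 + 0.46 × 27 = 52.38.
Difference: 64.678 − 52.38 = 12.298, i.e. 12.3 to one decimal place.
The high-quality type prefers to separate.

12.3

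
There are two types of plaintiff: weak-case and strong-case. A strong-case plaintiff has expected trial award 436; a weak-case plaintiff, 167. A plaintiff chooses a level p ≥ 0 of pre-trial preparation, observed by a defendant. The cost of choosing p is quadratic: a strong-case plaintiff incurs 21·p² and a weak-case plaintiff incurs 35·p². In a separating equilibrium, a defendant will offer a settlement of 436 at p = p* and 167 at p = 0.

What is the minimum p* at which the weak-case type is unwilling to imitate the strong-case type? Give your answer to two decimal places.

The weak-case type at p = 0 receives 167; imitating at p* yields 436 − 35·p*².
Indifference: 167 = 436 − 35·p*², so p*² = (436 − 167) / 35 ≈ 7.6857.
p* = √7.6857 ≈ 2.77.

2.77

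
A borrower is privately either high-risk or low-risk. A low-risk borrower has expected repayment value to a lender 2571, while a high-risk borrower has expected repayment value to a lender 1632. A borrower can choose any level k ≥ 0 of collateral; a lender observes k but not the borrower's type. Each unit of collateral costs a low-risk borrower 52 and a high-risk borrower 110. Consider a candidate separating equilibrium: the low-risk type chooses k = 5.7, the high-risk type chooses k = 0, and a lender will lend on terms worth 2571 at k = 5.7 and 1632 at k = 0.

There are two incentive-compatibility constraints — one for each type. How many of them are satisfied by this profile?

1

Low-risk type: signal → 2571 − 52 × 5.7 = 2274.6; deviate to 0 → 1632. IC holds (2274.6 ≥ 1632).
High-risk type: stay at 0 → 1632; mimic → 2571 − 110 × 5.7 = 1944. IC fails (1632 < 1944).
1 of 2 constraints hold, so this profile is not an equilibrium.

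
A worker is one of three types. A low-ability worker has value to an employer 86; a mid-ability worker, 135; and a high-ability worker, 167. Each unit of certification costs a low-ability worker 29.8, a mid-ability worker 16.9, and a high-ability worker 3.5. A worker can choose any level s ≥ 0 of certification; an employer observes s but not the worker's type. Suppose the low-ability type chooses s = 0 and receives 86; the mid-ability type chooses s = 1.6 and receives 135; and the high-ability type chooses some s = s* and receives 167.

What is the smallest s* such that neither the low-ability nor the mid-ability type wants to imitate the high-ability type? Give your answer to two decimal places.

3.49

Mid-ability type (on-path payoff 135 − 16.9×1.6 = 107.96) won't mimic when 107.96 ≥ 167 − 16.9·s*, i.e. s* ≥ 3.49.
Low-ability type (on-path payoff 86) won't mimic when 86 ≥ 167 − 29.8·s*, i.e. s* ≥ 2.72.
Both must hold, so s* = max(2.72, 3.49) = 3.49. The mid-ability type's constraint binds.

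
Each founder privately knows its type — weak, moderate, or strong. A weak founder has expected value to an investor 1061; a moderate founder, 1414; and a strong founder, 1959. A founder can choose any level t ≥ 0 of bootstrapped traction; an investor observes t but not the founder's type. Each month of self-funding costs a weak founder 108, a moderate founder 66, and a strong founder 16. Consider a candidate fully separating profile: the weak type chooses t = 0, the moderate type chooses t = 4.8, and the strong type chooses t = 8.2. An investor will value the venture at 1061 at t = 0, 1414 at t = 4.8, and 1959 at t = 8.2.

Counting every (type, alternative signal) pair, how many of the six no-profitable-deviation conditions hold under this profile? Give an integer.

Moderate (own payoff 1414 − 66×4.8 = 1097.2): to t=0 gives 1061 → no gain ✓; to t=8.2 gives 1959 − 66×8.2 = 1417.8 → profitable ✗.
Strong (own payoff 1959 − 16×8.2 = 1827.8): to t=0 gives 1061 → no gain ✓; to t=4.8 gives 1414 − 16×4.8 = 1337.2 → no gain ✓.
Weak (own payoff 1061): to t=4.8 gives 1414 − 108×4.8 = 895.6 → no gain ✓; to t=8.2 gives 1959 − 108×8.2 = 1073.4 → profitable ✗.
4 of the 6 constraints hold; not an equilibrium.

4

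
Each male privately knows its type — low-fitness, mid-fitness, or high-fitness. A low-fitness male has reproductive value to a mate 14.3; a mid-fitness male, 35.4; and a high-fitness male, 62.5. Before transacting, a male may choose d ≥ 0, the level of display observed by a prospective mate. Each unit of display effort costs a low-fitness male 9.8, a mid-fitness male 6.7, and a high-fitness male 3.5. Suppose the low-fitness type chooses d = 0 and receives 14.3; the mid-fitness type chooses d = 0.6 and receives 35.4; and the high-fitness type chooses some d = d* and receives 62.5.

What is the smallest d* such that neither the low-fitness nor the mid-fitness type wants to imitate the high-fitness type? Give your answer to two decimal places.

Low-fitness type (on-path payoff 14.3) won't mimic when 14.3 ≥ 62.5 − 9.8·d*, i.e. d* ≥ 4.92.
Mid-fitness type (on-path payoff 35.4 − 6.7×0.6 = 31.38) won't mimic when 31.38 ≥ 62.5 − 6.7·d*, i.e. d* ≥ 4.64.
Both must hold, so d* = max(4.92, 4.64) = 4.92. The low-fitness type's constraint binds.

4.92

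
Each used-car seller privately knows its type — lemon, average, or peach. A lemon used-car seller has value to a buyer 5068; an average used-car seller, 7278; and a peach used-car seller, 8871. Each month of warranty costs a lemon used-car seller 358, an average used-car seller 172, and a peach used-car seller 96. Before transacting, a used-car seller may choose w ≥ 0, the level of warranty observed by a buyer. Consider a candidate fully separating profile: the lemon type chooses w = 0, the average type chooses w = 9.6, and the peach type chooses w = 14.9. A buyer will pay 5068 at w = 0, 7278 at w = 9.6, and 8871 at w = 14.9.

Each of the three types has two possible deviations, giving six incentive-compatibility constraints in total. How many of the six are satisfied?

Peach (own payoff 8871 − 96×14.9 = 7440.6): to w=0 gives 5068 → no gain ✓; to w=9.6 gives 7278 − 96×9.6 = 6356.4 → no gain ✓.
Lemon (own payoff 5068): to w=9.6 gives 7278 − 358×9.6 = 3841.2 → no gain ✓; to w=14.9 gives 8871 − 358×14.9 = 3536.8 → no gain ✓.
Average (own payoff 7278 − 172×9.6 = 5626.8): to w=0 gives 5068 → no gain ✓; to w=14.9 gives 8871 − 172×14.9 = 6308.2 → profitable ✗.
5 of the 6 constraints hold; not an equilibrium.

5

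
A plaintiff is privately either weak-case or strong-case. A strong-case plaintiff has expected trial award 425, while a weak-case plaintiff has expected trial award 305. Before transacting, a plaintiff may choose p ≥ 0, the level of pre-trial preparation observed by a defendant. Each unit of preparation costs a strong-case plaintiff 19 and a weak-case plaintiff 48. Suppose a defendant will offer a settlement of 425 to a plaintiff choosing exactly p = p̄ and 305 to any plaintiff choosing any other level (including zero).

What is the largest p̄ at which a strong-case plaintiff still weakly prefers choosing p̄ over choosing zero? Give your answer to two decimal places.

6.32

Choosing p̄ yields the strong-case type 425 − 19·p̄; choosing zero yields 305.
The strong-case type is indifferent at 425 − 19·p̄ = 305, i.e. p̄ = (425 − 305) / 19 ≈ 6.32.
For any p̄ above 6.32 the strong-case type would rather pool at zero, so separation collapses.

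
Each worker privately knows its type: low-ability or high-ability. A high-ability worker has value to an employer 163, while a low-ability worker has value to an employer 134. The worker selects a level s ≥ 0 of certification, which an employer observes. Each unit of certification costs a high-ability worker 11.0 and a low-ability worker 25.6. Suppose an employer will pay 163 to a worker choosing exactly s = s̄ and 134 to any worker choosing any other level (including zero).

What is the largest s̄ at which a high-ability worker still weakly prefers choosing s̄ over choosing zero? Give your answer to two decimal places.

Choosing s̄ yields the high-ability type 163 − 11.0·s̄; choosing zero yields 134.
The high-ability type is indifferent at 163 − 11.0·s̄ = 134, i.e. s̄ = (163 − 134) / 11.0 ≈ 2.64.
For any s̄ above 2.64 the high-ability type would rather pool at zero, so separation collapses.

2.64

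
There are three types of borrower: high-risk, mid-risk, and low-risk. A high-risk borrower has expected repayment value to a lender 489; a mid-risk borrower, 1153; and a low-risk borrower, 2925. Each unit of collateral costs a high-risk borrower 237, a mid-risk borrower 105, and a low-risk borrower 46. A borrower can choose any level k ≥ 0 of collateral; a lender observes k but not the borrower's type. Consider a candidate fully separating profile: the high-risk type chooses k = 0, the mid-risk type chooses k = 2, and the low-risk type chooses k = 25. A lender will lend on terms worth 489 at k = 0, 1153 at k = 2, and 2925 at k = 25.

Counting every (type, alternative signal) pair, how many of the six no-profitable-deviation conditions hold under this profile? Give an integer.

High-risk (own payoff 489): to k=2 gives 1153 − 237×2 = 679 → profitable ✗; to k=25 gives 2925 − 237×25 = -3000 → no gain ✓.
Low-risk (own payoff 2925 − 46×25 = 1775): to k=0 gives 489 → no gain ✓; to k=2 gives 1153 − 46×2 = 1061 → no gain ✓.
Mid-risk (own payoff 1153 − 105×2 = 943): to k=0 gives 489 → no gain ✓; to k=25 gives 2925 − 105×25 = 300 → no gain ✓.
5 of the 6 constraints hold; not an equilibrium.

5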